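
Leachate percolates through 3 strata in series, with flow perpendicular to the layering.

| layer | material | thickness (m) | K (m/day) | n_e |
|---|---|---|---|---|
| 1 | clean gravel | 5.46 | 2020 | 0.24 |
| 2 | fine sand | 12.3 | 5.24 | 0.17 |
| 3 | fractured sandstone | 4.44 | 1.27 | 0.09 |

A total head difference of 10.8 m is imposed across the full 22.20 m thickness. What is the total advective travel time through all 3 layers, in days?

With flow normal to the layers, continuity requires the same specific discharge q through every layer.
Σ(b_i/K_i) = 5.46/2020 + 12.3/5.24 + 4.44/1.27 = 5.846 d.
q = Δh / Σ(b_i/K_i) = 10.8 / 5.846 = 1.847 m/day.
In each layer the seepage velocity is v_i = q/n_i, so the layer transit time is t_i = b_i·n_i / q:
  layer 1 (clean gravel): t_1 = 5.46 × 0.24 / 1.847 = 0.7093 d
  layer 2 (fine sand): t_2 = 12.3 × 0.17 / 1.847 = 1.132 d
  layer 3 (fractured sandstone): t_3 = 4.44 × 0.09 / 1.847 = 0.2163 d
Total t = Σ t_i = 2.058 days.

2.06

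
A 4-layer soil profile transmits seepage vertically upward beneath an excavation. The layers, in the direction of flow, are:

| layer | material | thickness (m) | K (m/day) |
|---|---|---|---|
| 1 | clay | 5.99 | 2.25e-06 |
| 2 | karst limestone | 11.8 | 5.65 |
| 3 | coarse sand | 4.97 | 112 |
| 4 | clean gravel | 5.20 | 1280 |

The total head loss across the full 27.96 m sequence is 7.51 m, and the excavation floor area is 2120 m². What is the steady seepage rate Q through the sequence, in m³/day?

0.00598

Flow is perpendicular to layering, so the layers act in series and the equivalent K is the thickness-weighted harmonic mean.
Total thickness L = 5.99 + 11.8 + 4.97 + 5.20 = 27.96 m.
Σ(b_i/K_i) = 5.99/2.25e-06 + 11.8/5.65 + 4.97/112 + 5.20/1280 = 2.662e+06 d.
K_eq = L / Σ(b_i/K_i) = 27.96 / 2.662e+06 = 1.050e-05 m/day.
Q = K_eq · A · (Δh/L) = 1.050e-05 × 2120 × (7.51/27.96) = 0.005980 m³/day.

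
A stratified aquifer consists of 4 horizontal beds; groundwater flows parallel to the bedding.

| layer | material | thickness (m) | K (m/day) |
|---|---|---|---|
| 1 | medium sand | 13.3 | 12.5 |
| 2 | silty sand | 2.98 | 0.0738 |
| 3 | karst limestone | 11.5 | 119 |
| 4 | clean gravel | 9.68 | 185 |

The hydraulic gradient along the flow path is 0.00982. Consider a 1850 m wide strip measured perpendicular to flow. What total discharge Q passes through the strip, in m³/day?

Flow is parallel to layering, so each bed carries its own Darcy discharge and the transmissivities add.
Σ(K_i·b_i) = 12.5×13.3 + 0.0738×2.98 + 119×11.5 + 185×9.68 = 3326 m²/day.
Hydraulic gradient i = 0.00982.
Q = Σ(K_i·b_i) · W · i = 3326 × 1850 × 0.009820 = 60419 m³/day.

60400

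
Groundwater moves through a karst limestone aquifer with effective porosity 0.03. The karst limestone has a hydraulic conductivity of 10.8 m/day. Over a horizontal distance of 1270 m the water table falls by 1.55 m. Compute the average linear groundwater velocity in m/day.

0.439

Hydraulic gradient i = Δh / L = 1.55 / 1270 = 0.001220.
Darcy flux q = K · i = 10.80 × 0.001220 = 0.01318 m/day.
Seepage velocity v = q / n_e = 0.01318 / 0.03 = 0.4394 m/day.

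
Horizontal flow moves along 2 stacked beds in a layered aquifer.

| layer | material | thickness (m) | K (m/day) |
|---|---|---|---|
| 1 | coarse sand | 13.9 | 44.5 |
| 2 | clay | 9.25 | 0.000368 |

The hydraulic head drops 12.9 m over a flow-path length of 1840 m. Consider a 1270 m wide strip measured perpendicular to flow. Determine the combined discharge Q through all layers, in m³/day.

Flow is parallel to layering, so each bed carries its own Darcy discharge and the transmissivities add.
Σ(K_i·b_i) = 44.5×13.9 + 0.000368×9.25 = 618.6 m²/day.
Hydraulic gradient i = Δh / L = 12.9 / 1840 = 0.007011.
Q = Σ(K_i·b_i) · W · i = 618.6 × 1270 × 0.007011 = 5507 m³/day.

5510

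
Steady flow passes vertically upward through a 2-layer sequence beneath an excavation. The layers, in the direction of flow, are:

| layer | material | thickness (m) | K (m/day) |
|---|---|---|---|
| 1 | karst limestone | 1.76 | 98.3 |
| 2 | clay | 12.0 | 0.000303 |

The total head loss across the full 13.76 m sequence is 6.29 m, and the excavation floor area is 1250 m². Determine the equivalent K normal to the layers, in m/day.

Flow is perpendicular to layering, so the layers act in series and the equivalent K is the thickness-weighted harmonic mean.
Total thickness L = 1.76 + 12.0 = 13.76 m.
Σ(b_i/K_i) = 1.76/98.3 + 12.0/0.000303 = 39604 d.
K_eq = L / Σ(b_i/K_i) = 13.76 / 39604 = 0.0003474 m/day.

0.000347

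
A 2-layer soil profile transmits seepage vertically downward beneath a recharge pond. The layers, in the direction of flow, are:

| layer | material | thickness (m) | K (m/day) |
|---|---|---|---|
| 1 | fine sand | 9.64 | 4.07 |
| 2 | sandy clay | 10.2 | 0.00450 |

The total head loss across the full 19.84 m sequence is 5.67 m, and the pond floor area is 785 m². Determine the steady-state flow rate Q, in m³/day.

1.96

Flow is perpendicular to layering, so the layers act in series and the equivalent K is the thickness-weighted harmonic mean.
Total thickness L = 9.64 + 10.2 = 19.84 m.
Σ(b_i/K_i) = 9.64/4.07 + 10.2/0.00450 = 2269 d.
K_eq = L / Σ(b_i/K_i) = 19.84 / 2269 = 0.008744 m/day.
Q = K_eq · A · (Δh/L) = 0.008744 × 785 × (5.67/19.84) = 1.962 m³/day.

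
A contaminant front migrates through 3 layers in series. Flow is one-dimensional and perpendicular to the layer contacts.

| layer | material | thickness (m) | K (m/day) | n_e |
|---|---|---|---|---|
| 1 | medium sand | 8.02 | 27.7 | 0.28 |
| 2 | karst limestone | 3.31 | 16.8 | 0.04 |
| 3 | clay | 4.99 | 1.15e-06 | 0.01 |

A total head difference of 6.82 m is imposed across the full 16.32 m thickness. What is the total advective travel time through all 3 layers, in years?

4230

With flow normal to the layers, continuity requires the same specific discharge q through every layer.
Σ(b_i/K_i) = 8.02/27.7 + 3.31/16.8 + 4.99/1.15e-06 = 4.339e+06 d.
q = Δh / Σ(b_i/K_i) = 6.82 / 4.339e+06 = 1.572e-06 m/day.
In each layer the seepage velocity is v_i = q/n_i, so the layer transit time is t_i = b_i·n_i / q:
  layer 1 (medium sand): t_1 = 8.02 × 0.28 / 1.572e-06 = 1.429e+06 d
  layer 2 (karst limestone): t_2 = 3.31 × 0.04 / 1.572e-06 = 84238 d
  layer 3 (clay): t_3 = 4.99 × 0.01 / 1.572e-06 = 31748 d
Total t = Σ t_i = 1.545e+06 days = 4229 years.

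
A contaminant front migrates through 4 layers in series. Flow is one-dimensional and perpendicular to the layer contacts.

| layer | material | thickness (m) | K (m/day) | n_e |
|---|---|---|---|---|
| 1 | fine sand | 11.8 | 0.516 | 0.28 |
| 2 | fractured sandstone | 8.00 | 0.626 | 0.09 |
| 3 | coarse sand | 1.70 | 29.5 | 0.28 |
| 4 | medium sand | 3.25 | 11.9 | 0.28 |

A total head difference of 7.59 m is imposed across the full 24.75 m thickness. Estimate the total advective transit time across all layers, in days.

25.6

With flow normal to the layers, continuity requires the same specific discharge q through every layer.
Σ(b_i/K_i) = 11.8/0.516 + 8.00/0.626 + 1.70/29.5 + 3.25/11.9 = 35.98 d.
q = Δh / Σ(b_i/K_i) = 7.59 / 35.98 = 0.2110 m/day.
In each layer the seepage velocity is v_i = q/n_i, so the layer transit time is t_i = b_i·n_i / q:
  layer 1 (fine sand): t_1 = 11.8 × 0.28 / 0.2110 = 15.66 d
  layer 2 (fractured sandstone): t_2 = 8.00 × 0.09 / 0.2110 = 3.413 d
  layer 3 (coarse sand): t_3 = 1.70 × 0.28 / 0.2110 = 2.256 d
  layer 4 (medium sand): t_4 = 3.25 × 0.28 / 0.2110 = 4.314 d
Total t = Σ t_i = 25.64 days.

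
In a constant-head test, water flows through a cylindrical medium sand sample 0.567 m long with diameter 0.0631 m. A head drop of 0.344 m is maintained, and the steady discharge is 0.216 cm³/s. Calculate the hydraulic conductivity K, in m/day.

Cross-sectional area A = π·(d/2)² = π × (0.0631/2)² = 0.003127 m².
Convert discharge: 0.216 cm³/s = 2.160e-07 m³/s.
Darcy's law rearranged: K = Q·L / (A·Δh) = 2.160e-07 × 0.567 / (0.003127 × 0.344) = 0.0001138 m/s = 9.837 m/day.

9.84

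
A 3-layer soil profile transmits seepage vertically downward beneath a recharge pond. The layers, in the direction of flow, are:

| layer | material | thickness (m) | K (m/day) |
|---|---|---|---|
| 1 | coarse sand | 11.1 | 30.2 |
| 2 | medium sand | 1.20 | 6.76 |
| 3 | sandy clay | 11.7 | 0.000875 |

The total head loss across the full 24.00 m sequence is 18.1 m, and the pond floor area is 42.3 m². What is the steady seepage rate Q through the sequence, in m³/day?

0.0573

Flow is perpendicular to layering, so the layers act in series and the equivalent K is the thickness-weighted harmonic mean.
Total thickness L = 11.1 + 1.20 + 11.7 = 24.00 m.
Σ(b_i/K_i) = 11.1/30.2 + 1.20/6.76 + 11.7/0.000875 = 13372 d.
K_eq = L / Σ(b_i/K_i) = 24.00 / 13372 = 0.001795 m/day.
Q = K_eq · A · (Δh/L) = 0.001795 × 42.3 × (18.1/24.00) = 0.05726 m³/day.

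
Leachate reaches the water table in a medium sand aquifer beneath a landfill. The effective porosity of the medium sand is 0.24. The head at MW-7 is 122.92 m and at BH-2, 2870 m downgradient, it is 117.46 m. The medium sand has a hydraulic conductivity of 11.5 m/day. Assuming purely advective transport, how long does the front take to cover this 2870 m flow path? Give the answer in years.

Hydraulic gradient i = (122.92 − 117.46) / 2870 = 5.46 / 2870 = 0.001902.
Darcy flux q = K · i = 11.50 × 0.001902 = 0.02188 m/day.
Seepage velocity v = q / n_e = 0.02188 / 0.24 = 0.09116 m/day.
Travel time t = L / v = 2870 / 0.09116 = 31484 days = 86.20 years.

86.2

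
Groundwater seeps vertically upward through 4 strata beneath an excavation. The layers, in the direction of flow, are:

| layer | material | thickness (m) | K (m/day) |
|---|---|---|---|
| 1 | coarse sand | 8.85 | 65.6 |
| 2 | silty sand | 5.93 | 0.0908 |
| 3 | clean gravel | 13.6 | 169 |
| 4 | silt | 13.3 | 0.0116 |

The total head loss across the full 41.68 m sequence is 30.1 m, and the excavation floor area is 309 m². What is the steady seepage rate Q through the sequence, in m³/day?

7.67

Flow is perpendicular to layering, so the layers act in series and the equivalent K is the thickness-weighted harmonic mean.
Total thickness L = 8.85 + 5.93 + 13.6 + 13.3 = 41.68 m.
Σ(b_i/K_i) = 8.85/65.6 + 5.93/0.0908 + 13.6/169 + 13.3/0.0116 = 1212 d.
K_eq = L / Σ(b_i/K_i) = 41.68 / 1212 = 0.03439 m/day.
Q = K_eq · A · (Δh/L) = 0.03439 × 309 × (30.1/41.68) = 7.674 m³/day.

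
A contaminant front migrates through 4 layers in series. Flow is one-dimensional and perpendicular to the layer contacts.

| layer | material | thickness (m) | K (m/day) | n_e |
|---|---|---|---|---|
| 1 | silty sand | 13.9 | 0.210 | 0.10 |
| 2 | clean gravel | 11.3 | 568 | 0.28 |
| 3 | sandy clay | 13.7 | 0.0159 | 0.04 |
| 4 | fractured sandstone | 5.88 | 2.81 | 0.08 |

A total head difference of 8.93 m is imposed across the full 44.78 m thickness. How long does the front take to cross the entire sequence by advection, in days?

580

With flow normal to the layers, continuity requires the same specific discharge q through every layer.
Σ(b_i/K_i) = 13.9/0.210 + 11.3/568 + 13.7/0.0159 + 5.88/2.81 = 929.9 d.
q = Δh / Σ(b_i/K_i) = 8.93 / 929.9 = 0.009603 m/day.
In each layer the seepage velocity is v_i = q/n_i, so the layer transit time is t_i = b_i·n_i / q:
  layer 1 (silty sand): t_1 = 13.9 × 0.10 / 0.009603 = 144.7 d
  layer 2 (clean gravel): t_2 = 11.3 × 0.28 / 0.009603 = 329.5 d
  layer 3 (sandy clay): t_3 = 13.7 × 0.04 / 0.009603 = 57.07 d
  layer 4 (fractured sandstone): t_4 = 5.88 × 0.08 / 0.009603 = 48.99 d
Total t = Σ t_i = 580.3 days.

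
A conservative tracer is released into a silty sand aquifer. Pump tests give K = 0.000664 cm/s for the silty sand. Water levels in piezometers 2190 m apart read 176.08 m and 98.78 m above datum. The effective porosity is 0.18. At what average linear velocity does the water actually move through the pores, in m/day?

0.112

Convert K: 0.000664 cm/s × 864 = 0.5737 m/day.
Hydraulic gradient i = (176.08 − 98.78) / 2190 = 77.3 / 2190 = 0.03530.
Darcy flux q = K · i = 0.5737 × 0.03530 = 0.02025 m/day.
Seepage velocity v = q / n_e = 0.02025 / 0.18 = 0.1125 m/day.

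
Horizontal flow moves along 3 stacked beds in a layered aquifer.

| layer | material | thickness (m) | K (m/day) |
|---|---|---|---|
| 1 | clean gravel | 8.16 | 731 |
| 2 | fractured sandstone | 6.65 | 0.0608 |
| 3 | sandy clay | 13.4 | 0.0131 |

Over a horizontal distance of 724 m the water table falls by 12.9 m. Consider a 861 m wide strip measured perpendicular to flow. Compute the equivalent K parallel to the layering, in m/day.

Flow is parallel to layering, so each bed carries its own Darcy discharge and the transmissivities add.
Σ(K_i·b_i) = 731×8.16 + 0.0608×6.65 + 0.0131×13.4 = 5966 m²/day.
Total thickness b = 28.21 m, so K_eq = Σ(K_i·b_i)/b = 211.5 m/day.

211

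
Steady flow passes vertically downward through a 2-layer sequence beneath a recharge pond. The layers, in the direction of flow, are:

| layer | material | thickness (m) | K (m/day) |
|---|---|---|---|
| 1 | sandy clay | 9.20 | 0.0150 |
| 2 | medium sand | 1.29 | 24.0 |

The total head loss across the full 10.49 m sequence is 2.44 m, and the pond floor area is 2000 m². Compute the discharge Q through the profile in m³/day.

Flow is perpendicular to layering, so the layers act in series and the equivalent K is the thickness-weighted harmonic mean.
Total thickness L = 9.20 + 1.29 = 10.49 m.
Σ(b_i/K_i) = 9.20/0.0150 + 1.29/24.0 = 613.4 d.
K_eq = L / Σ(b_i/K_i) = 10.49 / 613.4 = 0.01710 m/day.
Q = K_eq · A · (Δh/L) = 0.01710 × 2000 × (2.44/10.49) = 7.956 m³/day.

7.96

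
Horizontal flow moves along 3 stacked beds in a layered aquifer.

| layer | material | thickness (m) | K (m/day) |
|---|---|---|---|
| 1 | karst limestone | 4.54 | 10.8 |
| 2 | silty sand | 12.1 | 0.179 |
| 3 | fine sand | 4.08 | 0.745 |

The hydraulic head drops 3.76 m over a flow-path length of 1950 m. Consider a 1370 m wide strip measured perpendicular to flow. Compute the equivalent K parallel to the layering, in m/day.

2.62

Flow is parallel to layering, so each bed carries its own Darcy discharge and the transmissivities add.
Σ(K_i·b_i) = 10.8×4.54 + 0.179×12.1 + 0.745×4.08 = 54.24 m²/day.
Total thickness b = 20.72 m, so K_eq = Σ(K_i·b_i)/b = 2.618 m/day.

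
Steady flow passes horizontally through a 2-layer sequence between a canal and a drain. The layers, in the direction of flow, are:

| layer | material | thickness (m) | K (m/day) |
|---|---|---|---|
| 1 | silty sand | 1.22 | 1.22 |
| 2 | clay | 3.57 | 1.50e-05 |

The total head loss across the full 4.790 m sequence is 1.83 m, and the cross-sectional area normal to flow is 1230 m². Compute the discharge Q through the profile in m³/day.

0.00946

Flow is perpendicular to layering, so the layers act in series and the equivalent K is the thickness-weighted harmonic mean.
Total thickness L = 1.22 + 3.57 = 4.790 m.
Σ(b_i/K_i) = 1.22/1.22 + 3.57/1.50e-05 = 2.380e+05 d.
K_eq = L / Σ(b_i/K_i) = 4.790 / 2.380e+05 = 2.013e-05 m/day.
Q = K_eq · A · (Δh/L) = 2.013e-05 × 1230 × (1.83/4.790) = 0.009458 m³/day.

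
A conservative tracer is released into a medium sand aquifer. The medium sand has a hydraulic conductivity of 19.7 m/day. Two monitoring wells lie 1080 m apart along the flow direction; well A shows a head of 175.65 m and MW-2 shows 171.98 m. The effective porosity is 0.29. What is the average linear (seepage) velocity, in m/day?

Hydraulic gradient i = (175.65 − 171.98) / 1080 = 3.67 / 1080 = 0.003398.
Darcy flux q = K · i = 19.70 × 0.003398 = 0.06694 m/day.
Seepage velocity v = q / n_e = 0.06694 / 0.29 = 0.2308 m/day.

0.231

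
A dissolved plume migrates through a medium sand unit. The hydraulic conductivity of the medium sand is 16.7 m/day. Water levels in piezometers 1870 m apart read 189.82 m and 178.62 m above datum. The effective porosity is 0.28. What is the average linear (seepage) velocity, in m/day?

Hydraulic gradient i = (189.82 − 178.62) / 1870 = 11.2 / 1870 = 0.005989.
Darcy flux q = K · i = 16.70 × 0.005989 = 0.1000 m/day.
Seepage velocity v = q / n_e = 0.1000 / 0.28 = 0.3572 m/day.

0.357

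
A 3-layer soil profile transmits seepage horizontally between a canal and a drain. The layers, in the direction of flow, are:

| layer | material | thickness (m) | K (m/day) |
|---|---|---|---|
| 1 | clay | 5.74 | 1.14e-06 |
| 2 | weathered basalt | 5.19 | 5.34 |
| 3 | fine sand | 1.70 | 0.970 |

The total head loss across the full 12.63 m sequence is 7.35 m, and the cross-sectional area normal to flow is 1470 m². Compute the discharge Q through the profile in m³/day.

0.00215

Flow is perpendicular to layering, so the layers act in series and the equivalent K is the thickness-weighted harmonic mean.
Total thickness L = 5.74 + 5.19 + 1.70 = 12.63 m.
Σ(b_i/K_i) = 5.74/1.14e-06 + 5.19/5.34 + 1.70/0.970 = 5.035e+06 d.
K_eq = L / Σ(b_i/K_i) = 12.63 / 5.035e+06 = 2.508e-06 m/day.
Q = K_eq · A · (Δh/L) = 2.508e-06 × 1470 × (7.35/12.63) = 0.002146 m³/day.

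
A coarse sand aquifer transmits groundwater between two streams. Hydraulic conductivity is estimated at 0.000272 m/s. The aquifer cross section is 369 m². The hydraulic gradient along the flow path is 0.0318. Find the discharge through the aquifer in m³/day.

Convert K: 0.000272 m/s × 86400 = 23.50 m/day.
Hydraulic gradient i = 0.0318.
Darcy's law: Q = K · A · i = 23.50 × 369.0 × 0.03180 = 275.8 m³/day.

276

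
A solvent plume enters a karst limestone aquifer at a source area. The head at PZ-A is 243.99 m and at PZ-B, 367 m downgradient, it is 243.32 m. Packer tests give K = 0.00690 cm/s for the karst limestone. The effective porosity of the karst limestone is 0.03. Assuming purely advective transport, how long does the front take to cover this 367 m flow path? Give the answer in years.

2.77

Convert K: 0.00690 cm/s × 864 = 5.962 m/day.
Hydraulic gradient i = (243.99 − 243.32) / 367 = 0.67 / 367 = 0.001826.
Darcy flux q = K · i = 5.962 × 0.001826 = 0.01088 m/day.
Seepage velocity v = q / n_e = 0.01088 / 0.03 = 0.3628 m/day.
Travel time t = L / v = 367 / 0.3628 = 1012 days = 2.770 years.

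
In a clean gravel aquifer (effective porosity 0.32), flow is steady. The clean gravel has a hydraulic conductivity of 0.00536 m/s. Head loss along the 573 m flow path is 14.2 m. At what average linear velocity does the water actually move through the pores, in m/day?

Convert K: 0.00536 m/s × 86400 = 463.1 m/day.
Hydraulic gradient i = Δh / L = 14.2 / 573 = 0.02478.
Darcy flux q = K · i = 463.1 × 0.02478 = 11.48 m/day.
Seepage velocity v = q / n_e = 11.48 / 0.32 = 35.86 m/day.

35.9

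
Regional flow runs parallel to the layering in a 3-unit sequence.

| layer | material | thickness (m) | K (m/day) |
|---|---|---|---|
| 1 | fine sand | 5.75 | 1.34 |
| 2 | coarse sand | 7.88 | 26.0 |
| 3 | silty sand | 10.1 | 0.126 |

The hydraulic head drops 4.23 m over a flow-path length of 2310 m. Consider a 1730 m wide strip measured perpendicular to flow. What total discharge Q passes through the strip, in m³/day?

Flow is parallel to layering, so each bed carries its own Darcy discharge and the transmissivities add.
Σ(K_i·b_i) = 1.34×5.75 + 26.0×7.88 + 0.126×10.1 = 213.9 m²/day.
Hydraulic gradient i = Δh / L = 4.23 / 2310 = 0.001831.
Q = Σ(K_i·b_i) · W · i = 213.9 × 1730 × 0.001831 = 677.5 m³/day.

677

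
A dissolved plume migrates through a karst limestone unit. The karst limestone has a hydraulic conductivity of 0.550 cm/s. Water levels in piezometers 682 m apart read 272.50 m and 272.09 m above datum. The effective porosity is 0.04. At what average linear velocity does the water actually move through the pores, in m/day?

Convert K: 0.550 cm/s × 864 = 475.2 m/day.
Hydraulic gradient i = (272.50 − 272.09) / 682 = 0.41 / 682 = 0.0006012.
Darcy flux q = K · i = 475.2 × 0.0006012 = 0.2857 m/day.
Seepage velocity v = q / n_e = 0.2857 / 0.04 = 7.142 m/day.

7.14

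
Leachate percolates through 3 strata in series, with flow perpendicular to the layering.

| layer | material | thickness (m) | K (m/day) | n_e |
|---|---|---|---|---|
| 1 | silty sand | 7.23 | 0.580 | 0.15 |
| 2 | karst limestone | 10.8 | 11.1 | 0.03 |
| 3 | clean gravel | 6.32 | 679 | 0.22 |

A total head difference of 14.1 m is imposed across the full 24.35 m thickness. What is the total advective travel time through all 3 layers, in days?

With flow normal to the layers, continuity requires the same specific discharge q through every layer.
Σ(b_i/K_i) = 7.23/0.580 + 10.8/11.1 + 6.32/679 = 13.45 d.
q = Δh / Σ(b_i/K_i) = 14.1 / 13.45 = 1.048 m/day.
In each layer the seepage velocity is v_i = q/n_i, so the layer transit time is t_i = b_i·n_i / q:
  layer 1 (silty sand): t_1 = 7.23 × 0.15 / 1.048 = 1.034 d
  layer 2 (karst limestone): t_2 = 10.8 × 0.03 / 1.048 = 0.3090 d
  layer 3 (clean gravel): t_3 = 6.32 × 0.22 / 1.048 = 1.326 d
Total t = Σ t_i = 2.669 days.

2.67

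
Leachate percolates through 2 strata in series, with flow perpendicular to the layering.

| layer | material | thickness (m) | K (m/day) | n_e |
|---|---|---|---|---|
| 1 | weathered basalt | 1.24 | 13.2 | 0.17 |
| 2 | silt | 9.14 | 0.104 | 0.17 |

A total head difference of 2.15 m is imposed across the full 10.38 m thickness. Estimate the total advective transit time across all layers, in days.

72.2

With flow normal to the layers, continuity requires the same specific discharge q through every layer.
Σ(b_i/K_i) = 1.24/13.2 + 9.14/0.104 = 87.98 d.
q = Δh / Σ(b_i/K_i) = 2.15 / 87.98 = 0.02444 m/day.
In each layer the seepage velocity is v_i = q/n_i, so the layer transit time is t_i = b_i·n_i / q:
  layer 1 (weathered basalt): t_1 = 1.24 × 0.17 / 0.02444 = 8.626 d
  layer 2 (silt): t_2 = 9.14 × 0.17 / 0.02444 = 63.58 d
Total t = Σ t_i = 72.21 days.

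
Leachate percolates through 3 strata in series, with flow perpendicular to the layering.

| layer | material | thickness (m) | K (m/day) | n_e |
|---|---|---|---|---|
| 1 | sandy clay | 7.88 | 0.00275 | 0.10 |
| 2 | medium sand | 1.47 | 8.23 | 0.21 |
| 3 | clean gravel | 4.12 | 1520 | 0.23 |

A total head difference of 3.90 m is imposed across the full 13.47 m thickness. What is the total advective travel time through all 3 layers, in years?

4.11

With flow normal to the layers, continuity requires the same specific discharge q through every layer.
Σ(b_i/K_i) = 7.88/0.00275 + 1.47/8.23 + 4.12/1520 = 2866 d.
q = Δh / Σ(b_i/K_i) = 3.90 / 2866 = 0.001361 m/day.
In each layer the seepage velocity is v_i = q/n_i, so the layer transit time is t_i = b_i·n_i / q:
  layer 1 (sandy clay): t_1 = 7.88 × 0.10 / 0.001361 = 579.0 d
  layer 2 (medium sand): t_2 = 1.47 × 0.21 / 0.001361 = 226.8 d
  layer 3 (clean gravel): t_3 = 4.12 × 0.23 / 0.001361 = 696.3 d
Total t = Σ t_i = 1502 days = 4.113 years.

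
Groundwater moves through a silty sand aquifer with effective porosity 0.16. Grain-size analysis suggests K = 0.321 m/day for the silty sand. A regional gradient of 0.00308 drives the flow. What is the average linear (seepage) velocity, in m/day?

Hydraulic gradient i = 0.00308.
Darcy flux q = K · i = 0.3210 × 0.003080 = 0.0009887 m/day.
Seepage velocity v = q / n_e = 0.0009887 / 0.16 = 0.006179 m/day.

0.00618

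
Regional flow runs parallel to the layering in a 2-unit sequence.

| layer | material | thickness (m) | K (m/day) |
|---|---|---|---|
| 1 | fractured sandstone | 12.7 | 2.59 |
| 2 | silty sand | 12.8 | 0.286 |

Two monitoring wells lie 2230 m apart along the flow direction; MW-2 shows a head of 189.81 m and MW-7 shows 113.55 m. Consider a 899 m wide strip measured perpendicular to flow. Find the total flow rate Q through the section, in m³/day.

1120

Flow is parallel to layering, so each bed carries its own Darcy discharge and the transmissivities add.
Σ(K_i·b_i) = 2.59×12.7 + 0.286×12.8 = 36.55 m²/day.
Hydraulic gradient i = (189.81 − 113.55) / 2230 = 76.26 / 2230 = 0.03420.
Q = Σ(K_i·b_i) · W · i = 36.55 × 899 × 0.03420 = 1124 m³/day.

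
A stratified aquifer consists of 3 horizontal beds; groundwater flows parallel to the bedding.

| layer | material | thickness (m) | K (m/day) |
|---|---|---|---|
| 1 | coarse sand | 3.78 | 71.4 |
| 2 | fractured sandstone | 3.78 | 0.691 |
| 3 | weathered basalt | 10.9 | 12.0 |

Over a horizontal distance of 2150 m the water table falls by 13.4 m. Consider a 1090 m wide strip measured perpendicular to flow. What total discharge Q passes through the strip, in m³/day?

Flow is parallel to layering, so each bed carries its own Darcy discharge and the transmissivities add.
Σ(K_i·b_i) = 71.4×3.78 + 0.691×3.78 + 12.0×10.9 = 403.3 m²/day.
Hydraulic gradient i = Δh / L = 13.4 / 2150 = 0.006233.
Q = Σ(K_i·b_i) · W · i = 403.3 × 1090 × 0.006233 = 2740 m³/day.

2740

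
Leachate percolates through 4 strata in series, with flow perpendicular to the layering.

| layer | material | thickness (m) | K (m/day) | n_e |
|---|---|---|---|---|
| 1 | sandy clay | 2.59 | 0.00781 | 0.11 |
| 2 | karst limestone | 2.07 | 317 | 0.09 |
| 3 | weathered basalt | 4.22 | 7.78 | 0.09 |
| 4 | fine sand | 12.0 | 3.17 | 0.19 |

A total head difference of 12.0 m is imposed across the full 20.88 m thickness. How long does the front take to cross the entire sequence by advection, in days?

With flow normal to the layers, continuity requires the same specific discharge q through every layer.
Σ(b_i/K_i) = 2.59/0.00781 + 2.07/317 + 4.22/7.78 + 12.0/3.17 = 336.0 d.
q = Δh / Σ(b_i/K_i) = 12.0 / 336.0 = 0.03572 m/day.
In each layer the seepage velocity is v_i = q/n_i, so the layer transit time is t_i = b_i·n_i / q:
  layer 1 (sandy clay): t_1 = 2.59 × 0.11 / 0.03572 = 7.976 d
  layer 2 (karst limestone): t_2 = 2.07 × 0.09 / 0.03572 = 5.216 d
  layer 3 (weathered basalt): t_3 = 4.22 × 0.09 / 0.03572 = 10.63 d
  layer 4 (fine sand): t_4 = 12.0 × 0.19 / 0.03572 = 63.83 d
Total t = Σ t_i = 87.66 days.

87.7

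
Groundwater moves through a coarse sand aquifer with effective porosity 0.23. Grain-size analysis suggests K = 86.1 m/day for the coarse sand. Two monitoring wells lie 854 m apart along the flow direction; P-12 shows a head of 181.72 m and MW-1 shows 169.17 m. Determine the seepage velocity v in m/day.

5.50

Hydraulic gradient i = (181.72 − 169.17) / 854 = 12.55 / 854 = 0.01470.
Darcy flux q = K · i = 86.10 × 0.01470 = 1.265 m/day.
Seepage velocity v = q / n_e = 1.265 / 0.23 = 5.501 m/day.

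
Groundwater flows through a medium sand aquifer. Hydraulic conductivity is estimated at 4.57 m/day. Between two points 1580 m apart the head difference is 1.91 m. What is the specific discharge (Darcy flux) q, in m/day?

Hydraulic gradient i = Δh / L = 1.91 / 1580 = 0.001209.
Specific discharge q = K · i = 4.570 × 0.001209 = 0.005524 m/day.

0.00552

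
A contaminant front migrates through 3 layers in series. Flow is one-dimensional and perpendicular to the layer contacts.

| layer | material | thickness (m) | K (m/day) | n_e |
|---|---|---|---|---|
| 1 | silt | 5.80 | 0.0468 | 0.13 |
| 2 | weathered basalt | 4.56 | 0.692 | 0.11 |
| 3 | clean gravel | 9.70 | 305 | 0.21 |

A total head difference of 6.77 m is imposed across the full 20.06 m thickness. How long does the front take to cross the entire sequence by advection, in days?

With flow normal to the layers, continuity requires the same specific discharge q through every layer.
Σ(b_i/K_i) = 5.80/0.0468 + 4.56/0.692 + 9.70/305 = 130.6 d.
q = Δh / Σ(b_i/K_i) = 6.77 / 130.6 = 0.05186 m/day.
In each layer the seepage velocity is v_i = q/n_i, so the layer transit time is t_i = b_i·n_i / q:
  layer 1 (silt): t_1 = 5.80 × 0.13 / 0.05186 = 14.54 d
  layer 2 (weathered basalt): t_2 = 4.56 × 0.11 / 0.05186 = 9.673 d
  layer 3 (clean gravel): t_3 = 9.70 × 0.21 / 0.05186 = 39.28 d
Total t = Σ t_i = 63.49 days.

63.5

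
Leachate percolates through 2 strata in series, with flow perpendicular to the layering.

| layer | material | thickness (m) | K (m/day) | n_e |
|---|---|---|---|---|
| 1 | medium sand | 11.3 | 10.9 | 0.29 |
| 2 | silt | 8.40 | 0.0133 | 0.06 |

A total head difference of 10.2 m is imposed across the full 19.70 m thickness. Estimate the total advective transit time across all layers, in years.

With flow normal to the layers, continuity requires the same specific discharge q through every layer.
Σ(b_i/K_i) = 11.3/10.9 + 8.40/0.0133 = 632.6 d.
q = Δh / Σ(b_i/K_i) = 10.2 / 632.6 = 0.01612 m/day.
In each layer the seepage velocity is v_i = q/n_i, so the layer transit time is t_i = b_i·n_i / q:
  layer 1 (medium sand): t_1 = 11.3 × 0.29 / 0.01612 = 203.2 d
  layer 2 (silt): t_2 = 8.40 × 0.06 / 0.01612 = 31.26 d
Total t = Σ t_i = 234.5 days = 0.6420 years.

0.642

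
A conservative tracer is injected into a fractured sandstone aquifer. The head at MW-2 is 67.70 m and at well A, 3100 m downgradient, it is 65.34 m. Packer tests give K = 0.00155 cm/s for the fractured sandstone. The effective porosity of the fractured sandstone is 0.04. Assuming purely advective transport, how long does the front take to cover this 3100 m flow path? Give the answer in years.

333

Convert K: 0.00155 cm/s × 864 = 1.339 m/day.
Hydraulic gradient i = (67.70 − 65.34) / 3100 = 2.36 / 3100 = 0.0007613.
Darcy flux q = K · i = 1.339 × 0.0007613 = 0.001020 m/day.
Seepage velocity v = q / n_e = 0.001020 / 0.04 = 0.02549 m/day.
Travel time t = L / v = 3100 / 0.02549 = 1.216e+05 days = 333.0 years.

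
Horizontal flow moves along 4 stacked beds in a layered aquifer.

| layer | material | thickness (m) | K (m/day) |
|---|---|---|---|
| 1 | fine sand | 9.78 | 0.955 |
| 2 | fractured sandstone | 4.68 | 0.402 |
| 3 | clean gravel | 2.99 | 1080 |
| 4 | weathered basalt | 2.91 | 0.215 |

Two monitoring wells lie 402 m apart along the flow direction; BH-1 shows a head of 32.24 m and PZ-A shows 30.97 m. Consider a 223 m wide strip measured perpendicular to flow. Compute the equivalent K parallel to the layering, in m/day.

159

Flow is parallel to layering, so each bed carries its own Darcy discharge and the transmissivities add.
Σ(K_i·b_i) = 0.955×9.78 + 0.402×4.68 + 1080×2.99 + 0.215×2.91 = 3241 m²/day.
Total thickness b = 20.36 m, so K_eq = Σ(K_i·b_i)/b = 159.2 m/day.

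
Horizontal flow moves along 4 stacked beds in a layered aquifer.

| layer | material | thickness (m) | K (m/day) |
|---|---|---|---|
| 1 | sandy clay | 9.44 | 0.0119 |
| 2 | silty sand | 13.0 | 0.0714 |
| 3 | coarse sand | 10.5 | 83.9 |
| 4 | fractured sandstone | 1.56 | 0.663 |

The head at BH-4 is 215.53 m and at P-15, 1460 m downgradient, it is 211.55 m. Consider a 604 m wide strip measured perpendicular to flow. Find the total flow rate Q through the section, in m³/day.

1450

Flow is parallel to layering, so each bed carries its own Darcy discharge and the transmissivities add.
Σ(K_i·b_i) = 0.0119×9.44 + 0.0714×13.0 + 83.9×10.5 + 0.663×1.56 = 883.0 m²/day.
Hydraulic gradient i = (215.53 − 211.55) / 1460 = 3.98 / 1460 = 0.002726.
Q = Σ(K_i·b_i) · W · i = 883.0 × 604 × 0.002726 = 1454 m³/day.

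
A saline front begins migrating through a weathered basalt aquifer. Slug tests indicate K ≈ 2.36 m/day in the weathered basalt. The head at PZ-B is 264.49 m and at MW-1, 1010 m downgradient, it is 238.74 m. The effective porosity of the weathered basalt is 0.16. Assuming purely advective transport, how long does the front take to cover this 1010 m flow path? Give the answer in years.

7.35

Hydraulic gradient i = (264.49 − 238.74) / 1010 = 25.75 / 1010 = 0.02550.
Darcy flux q = K · i = 2.360 × 0.02550 = 0.06017 m/day.
Seepage velocity v = q / n_e = 0.06017 / 0.16 = 0.3761 m/day.
Travel time t = L / v = 1010 / 0.3761 = 2686 days = 7.353 years.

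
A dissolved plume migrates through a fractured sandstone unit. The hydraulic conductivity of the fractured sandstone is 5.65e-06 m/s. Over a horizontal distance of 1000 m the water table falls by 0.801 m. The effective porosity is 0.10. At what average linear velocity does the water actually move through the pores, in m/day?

0.00391

Convert K: 5.65e-06 m/s × 86400 = 0.4882 m/day.
Hydraulic gradient i = Δh / L = 0.801 / 1000 = 0.0008010.
Darcy flux q = K · i = 0.4882 × 0.0008010 = 0.0003910 m/day.
Seepage velocity v = q / n_e = 0.0003910 / 0.10 = 0.003910 m/day.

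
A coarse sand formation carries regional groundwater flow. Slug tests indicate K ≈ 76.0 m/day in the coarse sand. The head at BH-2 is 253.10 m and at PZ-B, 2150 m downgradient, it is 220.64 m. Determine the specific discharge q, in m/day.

Hydraulic gradient i = (253.10 − 220.64) / 2150 = 32.46 / 2150 = 0.01510.
Specific discharge q = K · i = 76.00 × 0.01510 = 1.147 m/day.

1.15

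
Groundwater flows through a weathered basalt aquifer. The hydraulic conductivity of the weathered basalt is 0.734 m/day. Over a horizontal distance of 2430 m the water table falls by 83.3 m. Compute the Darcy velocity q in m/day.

0.0252

Hydraulic gradient i = Δh / L = 83.3 / 2430 = 0.03428.
Specific discharge q = K · i = 0.7340 × 0.03428 = 0.02516 m/day.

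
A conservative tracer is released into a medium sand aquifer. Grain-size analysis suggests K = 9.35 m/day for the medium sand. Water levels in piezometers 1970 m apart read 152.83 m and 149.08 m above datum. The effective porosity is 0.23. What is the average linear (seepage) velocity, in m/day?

Hydraulic gradient i = (152.83 − 149.08) / 1970 = 3.75 / 1970 = 0.001904.
Darcy flux q = K · i = 9.350 × 0.001904 = 0.01780 m/day.
Seepage velocity v = q / n_e = 0.01780 / 0.23 = 0.07738 m/day.

0.0774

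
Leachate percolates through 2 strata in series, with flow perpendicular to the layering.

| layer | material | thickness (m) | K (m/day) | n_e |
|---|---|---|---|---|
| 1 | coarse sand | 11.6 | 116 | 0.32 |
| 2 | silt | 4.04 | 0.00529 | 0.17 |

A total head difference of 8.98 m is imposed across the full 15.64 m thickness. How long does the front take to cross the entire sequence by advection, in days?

With flow normal to the layers, continuity requires the same specific discharge q through every layer.
Σ(b_i/K_i) = 11.6/116 + 4.04/0.00529 = 763.8 d.
q = Δh / Σ(b_i/K_i) = 8.98 / 763.8 = 0.01176 m/day.
In each layer the seepage velocity is v_i = q/n_i, so the layer transit time is t_i = b_i·n_i / q:
  layer 1 (coarse sand): t_1 = 11.6 × 0.32 / 0.01176 = 315.7 d
  layer 2 (silt): t_2 = 4.04 × 0.17 / 0.01176 = 58.42 d
Total t = Σ t_i = 374.1 days.

374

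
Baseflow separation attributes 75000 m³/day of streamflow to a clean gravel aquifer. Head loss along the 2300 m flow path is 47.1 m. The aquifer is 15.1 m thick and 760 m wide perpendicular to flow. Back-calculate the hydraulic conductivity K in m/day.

319

Cross-sectional area A = 760 × 15.1 = 11476 m².
Hydraulic gradient i = Δh / L = 47.1 / 2300 = 0.02048.
From Q = K·A·i, K = Q / (A·i) = 75000 / (11476 × 0.02048) = 319.1 m/day.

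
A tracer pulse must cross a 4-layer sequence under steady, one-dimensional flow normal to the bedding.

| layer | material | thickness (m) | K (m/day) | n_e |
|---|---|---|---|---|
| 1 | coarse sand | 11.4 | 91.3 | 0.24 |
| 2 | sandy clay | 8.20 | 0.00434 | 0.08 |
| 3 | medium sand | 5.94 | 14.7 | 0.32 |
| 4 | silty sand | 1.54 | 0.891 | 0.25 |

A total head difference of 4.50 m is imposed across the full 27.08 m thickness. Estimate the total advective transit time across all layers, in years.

With flow normal to the layers, continuity requires the same specific discharge q through every layer.
Σ(b_i/K_i) = 11.4/91.3 + 8.20/0.00434 + 5.94/14.7 + 1.54/0.891 = 1892 d.
q = Δh / Σ(b_i/K_i) = 4.50 / 1892 = 0.002379 m/day.
In each layer the seepage velocity is v_i = q/n_i, so the layer transit time is t_i = b_i·n_i / q:
  layer 1 (coarse sand): t_1 = 11.4 × 0.24 / 0.002379 = 1150 d
  layer 2 (sandy clay): t_2 = 8.20 × 0.08 / 0.002379 = 275.8 d
  layer 3 (medium sand): t_3 = 5.94 × 0.32 / 0.002379 = 799.0 d
  layer 4 (silty sand): t_4 = 1.54 × 0.25 / 0.002379 = 161.8 d
Total t = Σ t_i = 2387 days = 6.535 years.

6.53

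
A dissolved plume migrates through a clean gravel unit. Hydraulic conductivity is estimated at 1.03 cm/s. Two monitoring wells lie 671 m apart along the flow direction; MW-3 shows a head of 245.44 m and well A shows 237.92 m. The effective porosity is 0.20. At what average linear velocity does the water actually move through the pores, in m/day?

Convert K: 1.03 cm/s × 864 = 889.9 m/day.
Hydraulic gradient i = (245.44 − 237.92) / 671 = 7.52 / 671 = 0.01121.
Darcy flux q = K · i = 889.9 × 0.01121 = 9.973 m/day.
Seepage velocity v = q / n_e = 9.973 / 0.20 = 49.87 m/day.

49.9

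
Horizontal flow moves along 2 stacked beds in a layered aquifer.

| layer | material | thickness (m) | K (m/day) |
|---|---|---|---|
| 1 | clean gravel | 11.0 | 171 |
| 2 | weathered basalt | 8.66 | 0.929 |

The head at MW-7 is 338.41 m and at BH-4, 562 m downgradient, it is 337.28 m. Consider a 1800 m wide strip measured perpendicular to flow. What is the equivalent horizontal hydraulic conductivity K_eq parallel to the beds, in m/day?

96.1

Flow is parallel to layering, so each bed carries its own Darcy discharge and the transmissivities add.
Σ(K_i·b_i) = 171×11.0 + 0.929×8.66 = 1889 m²/day.
Total thickness b = 19.66 m, so K_eq = Σ(K_i·b_i)/b = 96.09 m/day.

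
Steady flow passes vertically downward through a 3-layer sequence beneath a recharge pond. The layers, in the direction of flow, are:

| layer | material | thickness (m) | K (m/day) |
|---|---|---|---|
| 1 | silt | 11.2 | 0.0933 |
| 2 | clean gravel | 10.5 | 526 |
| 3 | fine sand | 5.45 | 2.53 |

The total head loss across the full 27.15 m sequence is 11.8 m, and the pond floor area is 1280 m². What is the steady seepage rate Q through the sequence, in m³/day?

124

Flow is perpendicular to layering, so the layers act in series and the equivalent K is the thickness-weighted harmonic mean.
Total thickness L = 11.2 + 10.5 + 5.45 = 27.15 m.
Σ(b_i/K_i) = 11.2/0.0933 + 10.5/526 + 5.45/2.53 = 122.2 d.
K_eq = L / Σ(b_i/K_i) = 27.15 / 122.2 = 0.2221 m/day.
Q = K_eq · A · (Δh/L) = 0.2221 × 1280 × (11.8/27.15) = 123.6 m³/day.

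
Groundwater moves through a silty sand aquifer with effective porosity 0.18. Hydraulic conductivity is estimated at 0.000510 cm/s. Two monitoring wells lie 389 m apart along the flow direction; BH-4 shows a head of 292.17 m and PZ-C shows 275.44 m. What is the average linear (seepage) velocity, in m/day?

Convert K: 0.000510 cm/s × 864 = 0.4406 m/day.
Hydraulic gradient i = (292.17 − 275.44) / 389 = 16.73 / 389 = 0.04301.
Darcy flux q = K · i = 0.4406 × 0.04301 = 0.01895 m/day.
Seepage velocity v = q / n_e = 0.01895 / 0.18 = 0.1053 m/day.

0.105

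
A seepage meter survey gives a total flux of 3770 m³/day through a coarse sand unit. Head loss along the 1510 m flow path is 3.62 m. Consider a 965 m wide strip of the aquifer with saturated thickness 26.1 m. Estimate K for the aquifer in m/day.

62.4

Cross-sectional area A = 965 × 26.1 = 25186 m².
Hydraulic gradient i = Δh / L = 3.62 / 1510 = 0.002397.
From Q = K·A·i, K = Q / (A·i) = 3770 / (25186 × 0.002397) = 62.44 m/day.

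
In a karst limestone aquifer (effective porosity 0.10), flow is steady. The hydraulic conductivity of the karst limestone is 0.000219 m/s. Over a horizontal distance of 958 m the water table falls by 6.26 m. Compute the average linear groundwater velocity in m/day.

1.24

Convert K: 0.000219 m/s × 86400 = 18.92 m/day.
Hydraulic gradient i = Δh / L = 6.26 / 958 = 0.006534.
Darcy flux q = K · i = 18.92 × 0.006534 = 0.1236 m/day.
Seepage velocity v = q / n_e = 0.1236 / 0.10 = 1.236 m/day.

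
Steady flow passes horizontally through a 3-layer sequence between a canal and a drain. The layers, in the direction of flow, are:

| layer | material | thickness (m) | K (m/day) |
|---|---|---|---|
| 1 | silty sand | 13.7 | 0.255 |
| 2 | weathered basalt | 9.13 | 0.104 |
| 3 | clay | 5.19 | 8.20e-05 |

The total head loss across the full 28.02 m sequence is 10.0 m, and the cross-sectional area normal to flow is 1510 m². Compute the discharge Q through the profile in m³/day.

Flow is perpendicular to layering, so the layers act in series and the equivalent K is the thickness-weighted harmonic mean.
Total thickness L = 13.7 + 9.13 + 5.19 = 28.02 m.
Σ(b_i/K_i) = 13.7/0.255 + 9.13/0.104 + 5.19/8.20e-05 = 63434 d.
K_eq = L / Σ(b_i/K_i) = 28.02 / 63434 = 0.0004417 m/day.
Q = K_eq · A · (Δh/L) = 0.0004417 × 1510 × (10.0/28.02) = 0.2380 m³/day.

0.238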